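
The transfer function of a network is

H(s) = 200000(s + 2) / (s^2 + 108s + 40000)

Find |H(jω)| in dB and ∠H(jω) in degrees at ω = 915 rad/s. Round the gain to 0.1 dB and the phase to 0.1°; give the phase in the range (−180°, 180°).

47.2 dB, -83.1°

At s = jω = j915:
zero (s+2): 2 + j915 → |·| = √(2²+915²) = √837229 ≈ 915, ∠ = arctan(915/2) ≈ 89.87°
quadratic: (j915)² + 108·j915 + 40000 = -797225 + j98820 → |·| ≈ 8.0333e+05, ∠ ≈ 172.93°
|H| = 200000 · 915 / 8.0333e+05 ≈ 227.8
Gain = 20 log₁₀(227.8) ≈ 47.15 dB
∠H = 89.87° − 172.93° = -83.06°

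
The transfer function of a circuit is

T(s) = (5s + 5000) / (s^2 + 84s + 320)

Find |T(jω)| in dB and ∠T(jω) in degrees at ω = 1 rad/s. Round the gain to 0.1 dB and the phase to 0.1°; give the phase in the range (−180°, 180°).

23.6 dB, -14.7°

Substitute s = j1:
Numerator: 5(j1) + 5000 = 5000 + j5
Denominator: (j1)^2 + 84(j1) + 320 = 319 + j84
|N| = √(5000² + 5²) ≈ 5000, ∠N ≈ 0.06°
|D| = √(319² + 84²) ≈ 329.87, ∠D ≈ 14.75°
|T| = 5000 / 329.87 ≈ 15.157
Gain = 20 log₁₀(15.157) ≈ 23.61 dB
∠T = 0.06° − 14.75° = -14.69°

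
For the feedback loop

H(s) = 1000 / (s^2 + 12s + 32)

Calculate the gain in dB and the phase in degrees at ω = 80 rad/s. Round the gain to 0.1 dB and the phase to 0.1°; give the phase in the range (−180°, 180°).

-16.2 dB, -171.4°

Substitute s = j80:
Numerator: 1000 = 1000 + j0
Denominator: (j80)^2 + 12(j80) + 32 = -6368 + j960
|N| = √(1000² + 0²) ≈ 1000, ∠N ≈ 0.00°
|D| = √(6368² + 960²) ≈ 6440, ∠D ≈ 171.43°
|H| = 1000 / 6440 ≈ 0.15528
Gain = 20 log₁₀(0.15528) ≈ -16.18 dB
∠H = 0.00° − 171.43° = -171.43°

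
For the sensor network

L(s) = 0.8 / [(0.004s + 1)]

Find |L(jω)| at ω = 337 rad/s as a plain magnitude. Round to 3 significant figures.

At ω = 337 rad/s:
pole (1 + j337·0.004) = 1 + j1.348 → |·| ≈ 1.6784, ∠ ≈ 53.43°
|L| = 0.8 · 1 / (1.6784) ≈ 0.47664

0.477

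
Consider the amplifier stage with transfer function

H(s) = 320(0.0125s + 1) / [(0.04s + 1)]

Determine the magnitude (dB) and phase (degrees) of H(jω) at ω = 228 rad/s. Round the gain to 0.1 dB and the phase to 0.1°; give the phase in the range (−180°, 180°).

At ω = 228 rad/s:
zero (1 + j228·0.0125) = 1 + j2.85 → |·| ≈ 3.0203, ∠ ≈ 70.67°
pole (1 + j228·0.04) = 1 + j9.12 → |·| ≈ 9.1747, ∠ ≈ 83.74°
|H| = 320 · 3.0203 / (9.1747) ≈ 105.34
Gain = 20 log₁₀(105.34) ≈ 40.45 dB
∠H = (70.67°) − (83.74°) = -13.07°

40.5 dB, -13.1°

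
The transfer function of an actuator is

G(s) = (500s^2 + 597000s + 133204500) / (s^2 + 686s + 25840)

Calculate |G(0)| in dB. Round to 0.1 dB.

74.2 dB

G(0) = 133204500 / 25840 ≈ 5155
20 log₁₀(5155) ≈ 74.24 dB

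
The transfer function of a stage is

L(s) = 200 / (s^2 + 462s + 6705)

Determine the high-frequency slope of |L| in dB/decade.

-40 dB/decade

Each pole contributes −20 dB/decade at high frequency; each zero contributes +20 dB/decade.
Net: 0 zero(s) − 2 pole(s) → -40 dB/decade.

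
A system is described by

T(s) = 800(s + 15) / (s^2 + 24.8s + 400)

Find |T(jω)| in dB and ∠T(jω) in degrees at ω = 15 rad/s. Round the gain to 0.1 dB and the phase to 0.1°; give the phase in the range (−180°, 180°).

32.3 dB, -19.8°

At s = jω = j15:
zero (s+15): 15 + j15 → |·| = √(15²+15²) = √450 ≈ 21.213, ∠ = arctan(15/15) ≈ 45.00°
quadratic: (j15)² + 24.8·j15 + 400 = 175 + j372 → |·| ≈ 411.11, ∠ ≈ 64.81°
|T| = 800 · 21.213 / 411.11 ≈ 41.279
Gain = 20 log₁₀(41.279) ≈ 32.31 dB
∠T = 45.00° − 64.81° = -19.81°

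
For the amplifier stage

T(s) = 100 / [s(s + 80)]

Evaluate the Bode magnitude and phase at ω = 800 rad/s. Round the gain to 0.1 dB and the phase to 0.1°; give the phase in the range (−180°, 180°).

-76.2 dB, -174.3°

At s = jω = j800:
pole (s+80): 80 + j800 → |·| = √(80²+800²) = √646400 ≈ 803.99, ∠ = arctan(800/80) ≈ 84.29°
pole at origin: |s| = 800, ∠ = 90.00° (in denominator)
|T| = 100 / 6.4319e+05 ≈ 0.00015548
Gain = 20 log₁₀(0.00015548) ≈ -76.17 dB
∠T = 0.00° − 174.29° = -174.29°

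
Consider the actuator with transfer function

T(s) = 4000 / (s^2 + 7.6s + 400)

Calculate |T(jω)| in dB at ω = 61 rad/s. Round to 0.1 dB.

At s = jω = j61:
quadratic: (j61)² + 7.6·j61 + 400 = -3321 + j463.6 → |·| ≈ 3353.2, ∠ ≈ 172.05°
|T| = 4000 / 3353.2 ≈ 1.1929
Gain = 20 log₁₀(1.1929) ≈ 1.53 dB

1.5 dB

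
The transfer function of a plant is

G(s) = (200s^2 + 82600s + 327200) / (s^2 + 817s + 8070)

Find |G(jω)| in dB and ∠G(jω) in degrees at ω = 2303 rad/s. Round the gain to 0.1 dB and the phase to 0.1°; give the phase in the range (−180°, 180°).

Substitute s = j2303:
Numerator: 200(j2303)^2 + 82600(j2303) + 327200 = -1060434600 + j190227800
Denominator: (j2303)^2 + 817(j2303) + 8070 = -5295739 + j1881551
|N| = √(1060434600² + 190227800²) ≈ 1.0774e+09, ∠N ≈ 169.83°
|D| = √(5295739² + 1881551²) ≈ 5.6201e+06, ∠D ≈ 160.44°
|G| = 1.0774e+09 / 5.6201e+06 ≈ 191.7
Gain = 20 log₁₀(191.7) ≈ 45.65 dB
∠G = 169.83° − 160.44° = 9.39°

45.7 dB, 9.4°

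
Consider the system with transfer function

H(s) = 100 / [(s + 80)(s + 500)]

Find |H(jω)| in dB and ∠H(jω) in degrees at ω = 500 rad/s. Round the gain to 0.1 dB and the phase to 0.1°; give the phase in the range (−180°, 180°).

-71.1 dB, -125.9°

At s = jω = j500:
pole (s+80): 80 + j500 → |·| = √(80²+500²) = √256400 ≈ 506.36, ∠ = arctan(500/80) ≈ 80.91°
pole (s+500): 500 + j500 → |·| = √(500²+500²) = √500000 ≈ 707.11, ∠ = arctan(500/500) ≈ 45.00°
|H| = 100 / 3.5805e+05 ≈ 0.00027929
Gain = 20 log₁₀(0.00027929) ≈ -71.08 dB
∠H = 0.00° − 125.91° = -125.91°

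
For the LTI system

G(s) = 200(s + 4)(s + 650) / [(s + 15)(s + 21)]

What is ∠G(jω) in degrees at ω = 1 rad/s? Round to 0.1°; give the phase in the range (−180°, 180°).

7.6°

At s = jω = j1:
zero (s+4): 4 + j1 → |·| = √(4²+1²) = √17 ≈ 4.1231, ∠ = arctan(1/4) ≈ 14.04°
zero (s+650): 650 + j1 → |·| = √(650²+1²) = √422501 ≈ 650, ∠ = arctan(1/650) ≈ 0.09°
pole (s+15): 15 + j1 → |·| = √(15²+1²) = √226 ≈ 15.033, ∠ = arctan(1/15) ≈ 3.81°
pole (s+21): 21 + j1 → |·| = √(21²+1²) = √442 ≈ 21.024, ∠ = arctan(1/21) ≈ 2.73°
∠G = 14.13° − 6.54° = 7.59°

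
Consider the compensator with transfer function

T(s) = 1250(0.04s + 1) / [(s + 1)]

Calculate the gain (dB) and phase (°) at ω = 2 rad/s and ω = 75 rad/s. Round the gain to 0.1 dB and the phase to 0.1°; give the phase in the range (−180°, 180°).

ω = 2: 55.0 dB, -58.9°; ω = 75: 34.4 dB, -17.7°

At ω = 2 rad/s:
zero (1 + j2·0.04) = 1 + j0.08 → |·| ≈ 1.0032, ∠ ≈ 4.57°
pole (1 + j2·1) = 1 + j2 → |·| ≈ 2.2361, ∠ ≈ 63.43°
|T| = 1250 · 1.0032 / (2.2361) ≈ 560.8
Gain = 20 log₁₀(560.8) ≈ 54.98 dB
∠T = (4.57°) − (63.43°) = -58.86°

At ω = 75 rad/s:
zero (1 + j75·0.04) = 1 + j3 → |·| ≈ 3.1623, ∠ ≈ 71.57°
pole (1 + j75·1) = 1 + j75 → |·| ≈ 75.007, ∠ ≈ 89.24°
|T| = 1250 · 3.1623 / (75.007) ≈ 52.7
Gain = 20 log₁₀(52.7) ≈ 34.44 dB
∠T = (71.57°) − (89.24°) = -17.67°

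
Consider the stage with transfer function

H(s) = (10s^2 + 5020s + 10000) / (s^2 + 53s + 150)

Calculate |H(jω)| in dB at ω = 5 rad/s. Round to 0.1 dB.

39.3 dB

Substitute s = j5:
Numerator: 10(j5)^2 + 5020(j5) + 10000 = 9750 + j25100
Denominator: (j5)^2 + 53(j5) + 150 = 125 + j265
|N| = √(9750² + 25100²) ≈ 26927, ∠N ≈ 68.77°
|D| = √(125² + 265²) ≈ 293, ∠D ≈ 64.75°
|H| = 26927 / 293 ≈ 91.901
Gain = 20 log₁₀(91.901) ≈ 39.27 dB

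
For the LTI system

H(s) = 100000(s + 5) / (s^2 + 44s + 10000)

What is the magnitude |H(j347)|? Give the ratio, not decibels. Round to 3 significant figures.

311

At s = jω = j347:
zero (s+5): 5 + j347 → |·| = √(5²+347²) = √120434 ≈ 347.04, ∠ = arctan(347/5) ≈ 89.17°
quadratic: (j347)² + 44·j347 + 10000 = -110409 + j15268 → |·| ≈ 1.1146e+05, ∠ ≈ 172.13°
|H| = 100000 · 347.04 / 1.1146e+05 ≈ 311.36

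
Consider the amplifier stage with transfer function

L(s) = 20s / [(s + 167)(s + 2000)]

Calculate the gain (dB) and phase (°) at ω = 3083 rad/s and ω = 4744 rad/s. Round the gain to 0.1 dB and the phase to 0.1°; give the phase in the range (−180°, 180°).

At s = jω = j3083:
zero at origin: s = j3083 → |·| = 3083, ∠ = 90.00°
pole (s+167): 167 + j3083 → |·| = √(167²+3083²) = √9532778 ≈ 3087.5, ∠ = arctan(3083/167) ≈ 86.90°
pole (s+2000): 2000 + j3083 → |·| = √(2000²+3083²) = √13504889 ≈ 3674.9, ∠ = arctan(3083/2000) ≈ 57.03°
|L| = 20 · 3083 / 1.1346e+07 ≈ 0.0054345
Gain = 20 log₁₀(0.0054345) ≈ -45.30 dB
∠L = 90.00° − 143.93° = -53.93°

At s = jω = j4744:
zero at origin: s = j4744 → |·| = 4744, ∠ = 90.00°
pole (s+167): 167 + j4744 → |·| = √(167²+4744²) = √22533425 ≈ 4746.9, ∠ = arctan(4744/167) ≈ 87.98°
pole (s+2000): 2000 + j4744 → |·| = √(2000²+4744²) = √26505536 ≈ 5148.4, ∠ = arctan(4744/2000) ≈ 67.14°
|L| = 20 · 4744 / 2.4439e+07 ≈ 0.0038823
Gain = 20 log₁₀(0.0038823) ≈ -48.22 dB
∠L = 90.00° − 155.12° = -65.12°

ω = 3083: -45.3 dB, -53.9°; ω = 4744: -48.2 dB, -65.1°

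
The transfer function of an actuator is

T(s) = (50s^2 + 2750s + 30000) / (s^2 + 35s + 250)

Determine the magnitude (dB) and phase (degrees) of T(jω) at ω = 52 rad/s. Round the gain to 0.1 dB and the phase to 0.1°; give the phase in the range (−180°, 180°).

Substitute s = j52:
Numerator: 50(j52)^2 + 2750(j52) + 30000 = -105200 + j143000
Denominator: (j52)^2 + 35(j52) + 250 = -2454 + j1820
|N| = √(105200² + 143000²) ≈ 1.7753e+05, ∠N ≈ 126.34°
|D| = √(2454² + 1820²) ≈ 3055.2, ∠D ≈ 143.44°
|T| = 1.7753e+05 / 3055.2 ≈ 58.107
Gain = 20 log₁₀(58.107) ≈ 35.28 dB
∠T = 126.34° − 143.44° = -17.10°

35.3 dB, -17.1°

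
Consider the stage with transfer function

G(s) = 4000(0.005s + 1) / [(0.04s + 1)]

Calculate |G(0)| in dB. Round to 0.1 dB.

72.0 dB

G(0) = 4000 · 1 / 1 = 4000
20 log₁₀(4000) ≈ 72.04 dB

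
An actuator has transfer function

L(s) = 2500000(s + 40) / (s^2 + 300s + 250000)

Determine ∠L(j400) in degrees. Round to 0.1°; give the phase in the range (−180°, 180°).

31.2°

At s = jω = j400:
zero (s+40): 40 + j400 → |·| = √(40²+400²) = √161600 ≈ 402, ∠ = arctan(400/40) ≈ 84.29°
quadratic: (j400)² + 300·j400 + 250000 = 90000 + j120000 → |·| ≈ 1.5e+05, ∠ ≈ 53.13°
∠L = 84.29° − 53.13° = 31.16°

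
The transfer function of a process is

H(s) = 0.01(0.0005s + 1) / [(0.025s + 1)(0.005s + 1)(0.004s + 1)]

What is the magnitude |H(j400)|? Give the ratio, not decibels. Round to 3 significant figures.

At ω = 400 rad/s:
zero (1 + j400·0.0005) = 1 + j0.2 → |·| ≈ 1.0198, ∠ ≈ 11.31°
pole (1 + j400·0.025) = 1 + j10 → |·| ≈ 10.05, ∠ ≈ 84.29°
pole (1 + j400·0.005) = 1 + j2 → |·| ≈ 2.2361, ∠ ≈ 63.43°
pole (1 + j400·0.004) = 1 + j1.6 → |·| ≈ 1.8868, ∠ ≈ 57.99°
|H| = 0.01 · 1.0198 / (10.05 · 2.2361 · 1.8868) ≈ 0.00024051

0.000241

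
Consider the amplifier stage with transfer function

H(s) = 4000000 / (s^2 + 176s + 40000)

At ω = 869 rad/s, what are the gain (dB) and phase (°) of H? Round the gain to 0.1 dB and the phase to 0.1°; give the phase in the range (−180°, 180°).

At s = jω = j869:
quadratic: (j869)² + 176·j869 + 40000 = -715161 + j152944 → |·| ≈ 7.3133e+05, ∠ ≈ 167.93°
|H| = 4000000 / 7.3133e+05 ≈ 5.4695
Gain = 20 log₁₀(5.4695) ≈ 14.76 dB
∠H = 0.00° − 167.93° = -167.93°

14.8 dB, -167.9°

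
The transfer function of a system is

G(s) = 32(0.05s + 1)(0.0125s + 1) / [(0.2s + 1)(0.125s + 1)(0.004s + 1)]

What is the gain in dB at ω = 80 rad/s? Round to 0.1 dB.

0.9 dB

At ω = 80 rad/s:
zero (1 + j80·0.05) = 1 + j4 → |·| ≈ 4.1231, ∠ ≈ 75.96°
zero (1 + j80·0.0125) = 1 + j1 → |·| ≈ 1.4142, ∠ ≈ 45.00°
pole (1 + j80·0.2) = 1 + j16 → |·| ≈ 16.031, ∠ ≈ 86.42°
pole (1 + j80·0.125) = 1 + j10 → |·| ≈ 10.05, ∠ ≈ 84.29°
pole (1 + j80·0.004) = 1 + j0.32 → |·| ≈ 1.05, ∠ ≈ 17.74°
|G| = 32 · 4.1231 · 1.4142 / (16.031 · 10.05 · 1.05) ≈ 1.103
Gain = 20 log₁₀(1.103) ≈ 0.85 dB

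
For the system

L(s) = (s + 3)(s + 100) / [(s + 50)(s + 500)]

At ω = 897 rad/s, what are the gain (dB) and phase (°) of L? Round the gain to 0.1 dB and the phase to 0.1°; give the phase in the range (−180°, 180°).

At s = jω = j897:
zero (s+3): 3 + j897 → |·| = √(3²+897²) = √804618 ≈ 897.01, ∠ = arctan(897/3) ≈ 89.81°
zero (s+100): 100 + j897 → |·| = √(100²+897²) = √814609 ≈ 902.56, ∠ = arctan(897/100) ≈ 83.64°
pole (s+50): 50 + j897 → |·| = √(50²+897²) = √807109 ≈ 898.39, ∠ = arctan(897/50) ≈ 86.81°
pole (s+500): 500 + j897 → |·| = √(500²+897²) = √1054609 ≈ 1026.9, ∠ = arctan(897/500) ≈ 60.86°
|L| = 1 · 8.0961e+05 / 9.2256e+05 ≈ 0.87757
Gain = 20 log₁₀(0.87757) ≈ -1.13 dB
∠L = 173.45° − 147.67° = 25.78°

-1.1 dB, 25.8°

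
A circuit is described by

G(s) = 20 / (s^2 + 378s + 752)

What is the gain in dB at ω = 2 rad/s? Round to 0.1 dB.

-34.5 dB

Substitute s = j2:
Numerator: 20 = 20 + j0
Denominator: (j2)^2 + 378(j2) + 752 = 748 + j756
|N| = √(20² + 0²) ≈ 20, ∠N ≈ 0.00°
|D| = √(748² + 756²) ≈ 1063.5, ∠D ≈ 45.30°
|G| = 20 / 1063.5 ≈ 0.018806
Gain = 20 log₁₀(0.018806) ≈ -34.51 dB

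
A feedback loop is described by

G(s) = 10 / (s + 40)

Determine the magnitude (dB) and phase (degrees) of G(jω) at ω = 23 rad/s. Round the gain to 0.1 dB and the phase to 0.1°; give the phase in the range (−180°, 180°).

Substitute s = j23:
Numerator: 10 = 10 + j0
Denominator: (j23) + 40 = 40 + j23
|N| = √(10² + 0²) ≈ 10, ∠N ≈ 0.00°
|D| = √(40² + 23²) ≈ 46.141, ∠D ≈ 29.90°
|G| = 10 / 46.141 ≈ 0.21673
Gain = 20 log₁₀(0.21673) ≈ -13.28 dB
∠G = 0.00° − 29.90° = -29.90°

-13.3 dB, -29.9°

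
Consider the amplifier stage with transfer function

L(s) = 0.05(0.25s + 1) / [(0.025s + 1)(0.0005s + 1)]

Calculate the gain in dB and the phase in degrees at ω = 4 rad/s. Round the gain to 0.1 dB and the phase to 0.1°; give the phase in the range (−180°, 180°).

-23.1 dB, 39.2°

At ω = 4 rad/s:
zero (1 + j4·0.25) = 1 + j1 → |·| ≈ 1.4142, ∠ ≈ 45.00°
pole (1 + j4·0.025) = 1 + j0.1 → |·| ≈ 1.005, ∠ ≈ 5.71°
pole (1 + j4·0.0005) = 1 + j0.002 → |·| ≈ 1, ∠ ≈ 0.11°
|L| = 0.05 · 1.4142 / (1.005 · 1) ≈ 0.070358
Gain = 20 log₁₀(0.070358) ≈ -23.05 dB
∠L = (45.00°) − (5.71° + 0.11°) = 39.18°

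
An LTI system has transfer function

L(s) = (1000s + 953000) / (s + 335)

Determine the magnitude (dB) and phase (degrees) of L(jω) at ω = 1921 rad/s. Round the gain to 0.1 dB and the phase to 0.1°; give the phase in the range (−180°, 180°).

Substitute s = j1921:
Numerator: 1000(j1921) + 953000 = 953000 + j1921000
Denominator: (j1921) + 335 = 335 + j1921
|N| = √(953000² + 1921000²) ≈ 2.1444e+06, ∠N ≈ 63.61°
|D| = √(335² + 1921²) ≈ 1950, ∠D ≈ 80.11°
|L| = 2.1444e+06 / 1950 ≈ 1099.7
Gain = 20 log₁₀(1099.7) ≈ 60.83 dB
∠L = 63.61° − 80.11° = -16.50°

60.8 dB, -16.5°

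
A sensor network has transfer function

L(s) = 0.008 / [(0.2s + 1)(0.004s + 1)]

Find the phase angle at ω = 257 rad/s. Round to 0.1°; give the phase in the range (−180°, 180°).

At ω = 257 rad/s:
pole (1 + j257·0.2) = 1 + j51.4 → |·| ≈ 51.41, ∠ ≈ 88.89°
pole (1 + j257·0.004) = 1 + j1.028 → |·| ≈ 1.4341, ∠ ≈ 45.79°
∠L = (0°) − (88.89° + 45.79°) = -134.68°

-134.7°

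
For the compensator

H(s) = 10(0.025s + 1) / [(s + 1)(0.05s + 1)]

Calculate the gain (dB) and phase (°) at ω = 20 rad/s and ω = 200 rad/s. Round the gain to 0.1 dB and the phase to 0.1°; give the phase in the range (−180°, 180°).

At ω = 20 rad/s:
zero (1 + j20·0.025) = 1 + j0.5 → |·| ≈ 1.118, ∠ ≈ 26.57°
pole (1 + j20·1) = 1 + j20 → |·| ≈ 20.025, ∠ ≈ 87.14°
pole (1 + j20·0.05) = 1 + j1 → |·| ≈ 1.4142, ∠ ≈ 45.00°
|H| = 10 · 1.118 / (20.025 · 1.4142) ≈ 0.39478
Gain = 20 log₁₀(0.39478) ≈ -8.07 dB
∠H = (26.57°) − (87.14° + 45.00°) = -105.57°

At ω = 200 rad/s:
zero (1 + j200·0.025) = 1 + j5 → |·| ≈ 5.099, ∠ ≈ 78.69°
pole (1 + j200·1) = 1 + j200 → |·| ≈ 200, ∠ ≈ 89.71°
pole (1 + j200·0.05) = 1 + j10 → |·| ≈ 10.05, ∠ ≈ 84.29°
|H| = 10 · 5.099 / (200 · 10.05) ≈ 0.025368
Gain = 20 log₁₀(0.025368) ≈ -31.91 dB
∠H = (78.69°) − (89.71° + 84.29°) = -95.31°

ω = 20: -8.1 dB, -105.6°; ω = 200: -31.9 dB, -95.3°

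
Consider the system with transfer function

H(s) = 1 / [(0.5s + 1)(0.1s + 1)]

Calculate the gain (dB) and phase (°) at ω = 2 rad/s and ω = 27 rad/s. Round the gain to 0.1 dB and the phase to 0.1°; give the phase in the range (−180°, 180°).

At ω = 2 rad/s:
pole (1 + j2·0.5) = 1 + j1 → |·| ≈ 1.4142, ∠ ≈ 45.00°
pole (1 + j2·0.1) = 1 + j0.2 → |·| ≈ 1.0198, ∠ ≈ 11.31°
|H| = 1 · 1 / (1.4142 · 1.0198) ≈ 0.69338
Gain = 20 log₁₀(0.69338) ≈ -3.18 dB
∠H = (0°) − (45.00° + 11.31°) = -56.31°

At ω = 27 rad/s:
pole (1 + j27·0.5) = 1 + j13.5 → |·| ≈ 13.537, ∠ ≈ 85.76°
pole (1 + j27·0.1) = 1 + j2.7 → |·| ≈ 2.8792, ∠ ≈ 69.68°
|H| = 1 · 1 / (13.537 · 2.8792) ≈ 0.025657
Gain = 20 log₁₀(0.025657) ≈ -31.82 dB
∠H = (0°) − (85.76° + 69.68°) = -155.44°

ω = 2: -3.2 dB, -56.3°; ω = 27: -31.8 dB, -155.4°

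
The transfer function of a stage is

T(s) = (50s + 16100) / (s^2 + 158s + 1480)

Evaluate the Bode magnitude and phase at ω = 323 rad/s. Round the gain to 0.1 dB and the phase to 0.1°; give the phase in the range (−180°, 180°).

-14.0 dB, -108.5°

Substitute s = j323:
Numerator: 50(j323) + 16100 = 16100 + j16150
Denominator: (j323)^2 + 158(j323) + 1480 = -102849 + j51034
|N| = √(16100² + 16150²) ≈ 22804, ∠N ≈ 45.09°
|D| = √(102849² + 51034²) ≈ 1.1481e+05, ∠D ≈ 153.61°
|T| = 22804 / 1.1481e+05 ≈ 0.19862
Gain = 20 log₁₀(0.19862) ≈ -14.04 dB
∠T = 45.09° − 153.61° = -108.52°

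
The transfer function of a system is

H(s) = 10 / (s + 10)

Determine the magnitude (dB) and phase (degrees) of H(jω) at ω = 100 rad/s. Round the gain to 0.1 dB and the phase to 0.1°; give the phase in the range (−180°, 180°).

-20.0 dB, -84.3°

At s = jω = j100:
pole (s+10): 10 + j100 → |·| = √(10²+100²) = √10100 ≈ 100.5, ∠ = arctan(100/10) ≈ 84.29°
|H| = 10 / 100.5 ≈ 0.099502
Gain = 20 log₁₀(0.099502) ≈ -20.04 dB
∠H = 0.00° − 84.29° = -84.29°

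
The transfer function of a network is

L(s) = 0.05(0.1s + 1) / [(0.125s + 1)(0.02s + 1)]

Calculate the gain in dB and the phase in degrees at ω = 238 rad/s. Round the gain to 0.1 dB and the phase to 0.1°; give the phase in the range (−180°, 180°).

-41.7 dB, -78.6°

At ω = 238 rad/s:
zero (1 + j238·0.1) = 1 + j23.8 → |·| ≈ 23.821, ∠ ≈ 87.59°
pole (1 + j238·0.125) = 1 + j29.75 → |·| ≈ 29.767, ∠ ≈ 88.07°
pole (1 + j238·0.02) = 1 + j4.76 → |·| ≈ 4.8639, ∠ ≈ 78.14°
|L| = 0.05 · 23.821 / (29.767 · 4.8639) ≈ 0.0082264
Gain = 20 log₁₀(0.0082264) ≈ -41.70 dB
∠L = (87.59°) − (88.07° + 78.14°) = -78.62°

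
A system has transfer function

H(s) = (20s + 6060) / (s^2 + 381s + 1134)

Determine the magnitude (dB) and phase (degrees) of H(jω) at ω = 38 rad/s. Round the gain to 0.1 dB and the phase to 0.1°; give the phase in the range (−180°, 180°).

-7.5 dB, -84.1°

Substitute s = j38:
Numerator: 20(j38) + 6060 = 6060 + j760
Denominator: (j38)^2 + 381(j38) + 1134 = -310 + j14478
|N| = √(6060² + 760²) ≈ 6107.5, ∠N ≈ 7.15°
|D| = √(310² + 14478²) ≈ 14481, ∠D ≈ 91.23°
|H| = 6107.5 / 14481 ≈ 0.42176
Gain = 20 log₁₀(0.42176) ≈ -7.50 dB
∠H = 7.15° − 91.23° = -84.08°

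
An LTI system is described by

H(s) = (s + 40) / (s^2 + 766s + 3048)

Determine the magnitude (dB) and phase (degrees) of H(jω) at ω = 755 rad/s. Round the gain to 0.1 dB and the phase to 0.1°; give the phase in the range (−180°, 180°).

Substitute s = j755:
Numerator: (j755) + 40 = 40 + j755
Denominator: (j755)^2 + 766(j755) + 3048 = -566977 + j578330
|N| = √(40² + 755²) ≈ 756.06, ∠N ≈ 86.97°
|D| = √(566977² + 578330²) ≈ 8.0989e+05, ∠D ≈ 134.43°
|H| = 756.06 / 8.0989e+05 ≈ 0.00093353
Gain = 20 log₁₀(0.00093353) ≈ -60.60 dB
∠H = 86.97° − 134.43° = -47.46°

-60.6 dB, -47.5°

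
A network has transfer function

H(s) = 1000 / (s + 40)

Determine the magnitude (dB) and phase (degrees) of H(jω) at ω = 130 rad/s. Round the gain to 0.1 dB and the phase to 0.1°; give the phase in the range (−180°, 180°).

17.3 dB, -72.9°

At s = jω = j130:
pole (s+40): 40 + j130 → |·| = √(40²+130²) = √18500 ≈ 136.01, ∠ = arctan(130/40) ≈ 72.90°
|H| = 1000 / 136.01 ≈ 7.3524
Gain = 20 log₁₀(7.3524) ≈ 17.33 dB
∠H = 0.00° − 72.90° = -72.90°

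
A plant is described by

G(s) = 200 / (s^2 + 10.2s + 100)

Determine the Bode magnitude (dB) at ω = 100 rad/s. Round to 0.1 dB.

-33.9 dB

At s = jω = j100:
quadratic: (j100)² + 10.2·j100 + 100 = -9900 + j1020 → |·| ≈ 9952.4, ∠ ≈ 174.12°
|G| = 200 / 9952.4 ≈ 0.020096
Gain = 20 log₁₀(0.020096) ≈ -33.94 dB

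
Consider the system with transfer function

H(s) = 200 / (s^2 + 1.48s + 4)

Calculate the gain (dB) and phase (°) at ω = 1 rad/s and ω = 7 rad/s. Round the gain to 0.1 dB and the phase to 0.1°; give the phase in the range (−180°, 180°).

ω = 1: 35.5 dB, -26.3°; ω = 7: 12.7 dB, -167.0°

At s = jω = j1:
quadratic: (j1)² + 1.48·j1 + 4 = 3 + j1.48 → |·| ≈ 3.3452, ∠ ≈ 26.26°
|H| = 200 / 3.3452 ≈ 59.787
Gain = 20 log₁₀(59.787) ≈ 35.53 dB
∠H = 0.00° − 26.26° = -26.26°

At s = jω = j7:
quadratic: (j7)² + 1.48·j7 + 4 = -45 + j10.36 → |·| ≈ 46.177, ∠ ≈ 167.04°
|H| = 200 / 46.177 ≈ 4.3312
Gain = 20 log₁₀(4.3312) ≈ 12.73 dB
∠H = 0.00° − 167.04° = -167.04°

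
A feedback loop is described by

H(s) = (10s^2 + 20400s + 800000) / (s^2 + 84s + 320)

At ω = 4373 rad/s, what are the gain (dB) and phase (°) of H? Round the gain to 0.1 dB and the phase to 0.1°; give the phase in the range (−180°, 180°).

20.8 dB, -24.0°

Substitute s = j4373:
Numerator: 10(j4373)^2 + 20400(j4373) + 800000 = -190431290 + j89209200
Denominator: (j4373)^2 + 84(j4373) + 320 = -19122809 + j367332
|N| = √(190431290² + 89209200²) ≈ 2.1029e+08, ∠N ≈ 154.90°
|D| = √(19122809² + 367332²) ≈ 1.9126e+07, ∠D ≈ 178.90°
|H| = 2.1029e+08 / 1.9126e+07 ≈ 10.995
Gain = 20 log₁₀(10.995) ≈ 20.82 dB
∠H = 154.90° − 178.90° = -24.00°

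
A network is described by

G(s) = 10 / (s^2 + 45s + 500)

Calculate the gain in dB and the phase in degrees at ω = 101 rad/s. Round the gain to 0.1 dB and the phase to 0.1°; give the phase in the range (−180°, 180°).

Substitute s = j101:
Numerator: 10 = 10 + j0
Denominator: (j101)^2 + 45(j101) + 500 = -9701 + j4545
|N| = √(10² + 0²) ≈ 10, ∠N ≈ 0.00°
|D| = √(9701² + 4545²) ≈ 10713, ∠D ≈ 154.90°
|G| = 10 / 10713 ≈ 0.00093345
Gain = 20 log₁₀(0.00093345) ≈ -60.60 dB
∠G = 0.00° − 154.90° = -154.90°

-60.6 dB, -154.9°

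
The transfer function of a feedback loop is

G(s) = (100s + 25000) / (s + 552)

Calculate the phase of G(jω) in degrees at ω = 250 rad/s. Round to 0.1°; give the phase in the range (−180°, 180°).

Substitute s = j250:
Numerator: 100(j250) + 25000 = 25000 + j25000
Denominator: (j250) + 552 = 552 + j250
|N| = √(25000² + 25000²) ≈ 35355, ∠N ≈ 45.00°
|D| = √(552² + 250²) ≈ 605.97, ∠D ≈ 24.37°
∠G = 45.00° − 24.37° = 20.63°

20.6°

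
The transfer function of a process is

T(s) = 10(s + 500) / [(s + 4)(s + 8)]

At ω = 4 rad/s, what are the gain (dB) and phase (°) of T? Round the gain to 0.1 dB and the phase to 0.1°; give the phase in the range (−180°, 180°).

39.9 dB, -71.1°

At s = jω = j4:
zero (s+500): 500 + j4 → |·| = √(500²+4²) = √250016 ≈ 500.02, ∠ = arctan(4/500) ≈ 0.46°
pole (s+4): 4 + j4 → |·| = √(4²+4²) = √32 ≈ 5.6569, ∠ = arctan(4/4) ≈ 45.00°
pole (s+8): 8 + j4 → |·| = √(8²+4²) = √80 ≈ 8.9443, ∠ = arctan(4/8) ≈ 26.57°
|T| = 10 · 500.02 / 50.597 ≈ 98.824
Gain = 20 log₁₀(98.824) ≈ 39.90 dB
∠T = 0.46° − 71.57° = -71.11°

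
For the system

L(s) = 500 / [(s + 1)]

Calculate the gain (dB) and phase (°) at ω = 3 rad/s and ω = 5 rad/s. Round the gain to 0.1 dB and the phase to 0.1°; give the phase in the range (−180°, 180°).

ω = 3: 44.0 dB, -71.6°; ω = 5: 39.8 dB, -78.7°

At ω = 3 rad/s:
pole (1 + j3·1) = 1 + j3 → |·| ≈ 3.1623, ∠ ≈ 71.57°
|L| = 500 · 1 / (3.1623) ≈ 158.11
Gain = 20 log₁₀(158.11) ≈ 43.98 dB
∠L = (0°) − (71.57°) = -71.57°

At ω = 5 rad/s:
pole (1 + j5·1) = 1 + j5 → |·| ≈ 5.099, ∠ ≈ 78.69°
|L| = 500 · 1 / (5.099) ≈ 98.058
Gain = 20 log₁₀(98.058) ≈ 39.83 dB
∠L = (0°) − (78.69°) = -78.69°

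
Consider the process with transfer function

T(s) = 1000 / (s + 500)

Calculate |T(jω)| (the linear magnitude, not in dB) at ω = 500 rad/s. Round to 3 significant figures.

1.41

At s = jω = j500:
pole (s+500): 500 + j500 → |·| = √(500²+500²) = √500000 ≈ 707.11, ∠ = arctan(500/500) ≈ 45.00°
|T| = 1000 / 707.11 ≈ 1.4142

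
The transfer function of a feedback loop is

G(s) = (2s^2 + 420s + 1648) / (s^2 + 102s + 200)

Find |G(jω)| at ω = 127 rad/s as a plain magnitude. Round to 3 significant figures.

3.00

Substitute s = j127:
Numerator: 2(j127)^2 + 420(j127) + 1648 = -30610 + j53340
Denominator: (j127)^2 + 102(j127) + 200 = -15929 + j12954
|N| = √(30610² + 53340²) ≈ 61499, ∠N ≈ 119.85°
|D| = √(15929² + 12954²) ≈ 20531, ∠D ≈ 140.88°
|G| = 61499 / 20531 ≈ 2.9954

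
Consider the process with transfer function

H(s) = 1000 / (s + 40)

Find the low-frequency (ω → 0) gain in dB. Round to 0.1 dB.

28.0 dB

H(0) = 1000 / 40 = 25
20 log₁₀(25) ≈ 27.96 dB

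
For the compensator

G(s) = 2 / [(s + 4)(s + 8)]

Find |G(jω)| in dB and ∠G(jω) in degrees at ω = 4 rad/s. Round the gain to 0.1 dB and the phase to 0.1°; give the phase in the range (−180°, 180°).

-28.1 dB, -71.6°

At s = jω = j4:
pole (s+4): 4 + j4 → |·| = √(4²+4²) = √32 ≈ 5.6569, ∠ = arctan(4/4) ≈ 45.00°
pole (s+8): 8 + j4 → |·| = √(8²+4²) = √80 ≈ 8.9443, ∠ = arctan(4/8) ≈ 26.57°
|G| = 2 / 50.597 ≈ 0.039528
Gain = 20 log₁₀(0.039528) ≈ -28.06 dB
∠G = 0.00° − 71.57° = -71.57°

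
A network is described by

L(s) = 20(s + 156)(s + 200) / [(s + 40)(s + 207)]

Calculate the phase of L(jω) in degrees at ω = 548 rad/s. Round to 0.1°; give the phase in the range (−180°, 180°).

-11.1°

At s = jω = j548:
zero (s+156): 156 + j548 → |·| = √(156²+548²) = √324640 ≈ 569.77, ∠ = arctan(548/156) ≈ 74.11°
zero (s+200): 200 + j548 → |·| = √(200²+548²) = √340304 ≈ 583.36, ∠ = arctan(548/200) ≈ 69.95°
pole (s+40): 40 + j548 → |·| = √(40²+548²) = √301904 ≈ 549.46, ∠ = arctan(548/40) ≈ 85.83°
pole (s+207): 207 + j548 → |·| = √(207²+548²) = √343153 ≈ 585.79, ∠ = arctan(548/207) ≈ 69.31°
∠L = 144.06° − 155.14° = -11.08°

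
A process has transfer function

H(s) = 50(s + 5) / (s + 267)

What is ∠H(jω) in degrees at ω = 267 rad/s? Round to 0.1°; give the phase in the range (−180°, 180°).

43.9°

At s = jω = j267:
zero (s+5): 5 + j267 → |·| = √(5²+267²) = √71314 ≈ 267.05, ∠ = arctan(267/5) ≈ 88.93°
pole (s+267): 267 + j267 → |·| = √(267²+267²) = √142578 ≈ 377.6, ∠ = arctan(267/267) ≈ 45.00°
∠H = 88.93° − 45.00° = 43.93°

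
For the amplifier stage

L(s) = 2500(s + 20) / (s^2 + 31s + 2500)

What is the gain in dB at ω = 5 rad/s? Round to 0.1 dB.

26.4 dB

At s = jω = j5:
zero (s+20): 20 + j5 → |·| = √(20²+5²) = √425 ≈ 20.616, ∠ = arctan(5/20) ≈ 14.04°
quadratic: (j5)² + 31·j5 + 2500 = 2475 + j155 → |·| ≈ 2479.8, ∠ ≈ 3.58°
|L| = 2500 · 20.616 / 2479.8 ≈ 20.784
Gain = 20 log₁₀(20.784) ≈ 26.35 dB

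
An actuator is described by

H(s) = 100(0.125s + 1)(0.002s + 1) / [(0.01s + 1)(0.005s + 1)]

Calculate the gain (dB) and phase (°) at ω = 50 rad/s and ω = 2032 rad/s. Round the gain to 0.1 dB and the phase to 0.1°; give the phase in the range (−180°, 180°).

ω = 50: 54.8 dB, 46.0°; ω = 2032: 54.2 dB, -5.6°

At ω = 50 rad/s:
zero (1 + j50·0.125) = 1 + j6.25 → |·| ≈ 6.3295, ∠ ≈ 80.91°
zero (1 + j50·0.002) = 1 + j0.1 → |·| ≈ 1.005, ∠ ≈ 5.71°
pole (1 + j50·0.01) = 1 + j0.5 → |·| ≈ 1.118, ∠ ≈ 26.57°
pole (1 + j50·0.005) = 1 + j0.25 → |·| ≈ 1.0308, ∠ ≈ 14.04°
|H| = 100 · 6.3295 · 1.005 / (1.118 · 1.0308) ≈ 551.97
Gain = 20 log₁₀(551.97) ≈ 54.84 dB
∠H = (80.91° + 5.71°) − (26.57° + 14.04°) = 46.01°

At ω = 2032 rad/s:
zero (1 + j2032·0.125) = 1 + j254 → |·| ≈ 254, ∠ ≈ 89.77°
zero (1 + j2032·0.002) = 1 + j4.064 → |·| ≈ 4.1852, ∠ ≈ 76.18°
pole (1 + j2032·0.01) = 1 + j20.32 → |·| ≈ 20.345, ∠ ≈ 87.18°
pole (1 + j2032·0.005) = 1 + j10.16 → |·| ≈ 10.209, ∠ ≈ 84.38°
|H| = 100 · 254 · 4.1852 / (20.345 · 10.209) ≈ 511.81
Gain = 20 log₁₀(511.81) ≈ 54.18 dB
∠H = (89.77° + 76.18°) − (87.18° + 84.38°) = -5.61°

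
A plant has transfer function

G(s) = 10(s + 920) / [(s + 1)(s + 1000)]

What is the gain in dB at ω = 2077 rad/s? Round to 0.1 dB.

-46.5 dB

At s = jω = j2077:
zero (s+920): 920 + j2077 → |·| = √(920²+2077²) = √5160329 ≈ 2271.6, ∠ = arctan(2077/920) ≈ 66.11°
pole (s+1): 1 + j2077 → |·| = √(1²+2077²) = √4313930 ≈ 2077, ∠ = arctan(2077/1) ≈ 89.97°
pole (s+1000): 1000 + j2077 → |·| = √(1000²+2077²) = √5313929 ≈ 2305.2, ∠ = arctan(2077/1000) ≈ 64.29°
|G| = 10 · 2271.6 / 4.7879e+06 ≈ 0.0047445
Gain = 20 log₁₀(0.0047445) ≈ -46.48 dB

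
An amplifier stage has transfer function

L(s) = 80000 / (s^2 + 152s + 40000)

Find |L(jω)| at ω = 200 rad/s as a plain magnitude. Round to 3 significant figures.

2.63

At s = jω = j200:
quadratic: (j200)² + 152·j200 + 40000 = 0 + j30400 → |·| ≈ 30400, ∠ ≈ 90.00°
|L| = 80000 / 30400 ≈ 2.6316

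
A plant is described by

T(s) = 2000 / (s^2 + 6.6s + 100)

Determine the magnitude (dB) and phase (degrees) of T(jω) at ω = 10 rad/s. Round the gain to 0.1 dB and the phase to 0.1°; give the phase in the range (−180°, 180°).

29.6 dB, -90.0°

At s = jω = j10:
quadratic: (j10)² + 6.6·j10 + 100 = 0 + j66 → |·| ≈ 66, ∠ ≈ 90.00°
|T| = 2000 / 66 ≈ 30.303
Gain = 20 log₁₀(30.303) ≈ 29.63 dB
∠T = 0.00° − 90.00° = -90.00°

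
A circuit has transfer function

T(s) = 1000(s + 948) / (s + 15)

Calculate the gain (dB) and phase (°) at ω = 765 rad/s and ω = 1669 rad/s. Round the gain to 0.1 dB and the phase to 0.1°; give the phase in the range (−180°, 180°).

ω = 765: 64.0 dB, -50.0°; ω = 1669: 61.2 dB, -29.1°

At s = jω = j765:
zero (s+948): 948 + j765 → |·| = √(948²+765²) = √1483929 ≈ 1218.2, ∠ = arctan(765/948) ≈ 38.90°
pole (s+15): 15 + j765 → |·| = √(15²+765²) = √585450 ≈ 765.15, ∠ = arctan(765/15) ≈ 88.88°
|T| = 1000 · 1218.2 / 765.15 ≈ 1592.1
Gain = 20 log₁₀(1592.1) ≈ 64.04 dB
∠T = 38.90° − 88.88° = -49.98°

At s = jω = j1669:
zero (s+948): 948 + j1669 → |·| = √(948²+1669²) = √3684265 ≈ 1919.4, ∠ = arctan(1669/948) ≈ 60.40°
pole (s+15): 15 + j1669 → |·| = √(15²+1669²) = √2785786 ≈ 1669.1, ∠ = arctan(1669/15) ≈ 89.49°
|T| = 1000 · 1919.4 / 1669.1 ≈ 1150
Gain = 20 log₁₀(1150) ≈ 61.21 dB
∠T = 60.40° − 89.49° = -29.09°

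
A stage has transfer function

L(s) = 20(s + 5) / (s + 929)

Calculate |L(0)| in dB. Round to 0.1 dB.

-19.4 dB

L(0) = 20·5 / (929) ≈ 0.10764
20 log₁₀(0.10764) ≈ -19.36 dB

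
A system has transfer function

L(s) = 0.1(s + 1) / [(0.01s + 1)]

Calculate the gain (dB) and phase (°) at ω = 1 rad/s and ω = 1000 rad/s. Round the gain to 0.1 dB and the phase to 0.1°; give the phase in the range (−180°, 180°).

ω = 1: -17.0 dB, 44.4°; ω = 1000: 20.0 dB, 5.7°

At ω = 1 rad/s:
zero (1 + j1·1) = 1 + j1 → |·| ≈ 1.4142, ∠ ≈ 45.00°
pole (1 + j1·0.01) = 1 + j0.01 → |·| ≈ 1, ∠ ≈ 0.57°
|L| = 0.1 · 1.4142 / (1) ≈ 0.14142
Gain = 20 log₁₀(0.14142) ≈ -16.99 dB
∠L = (45.00°) − (0.57°) = 44.43°

At ω = 1000 rad/s:
zero (1 + j1000·1) = 1 + j1000 → |·| ≈ 1000, ∠ ≈ 89.94°
pole (1 + j1000·0.01) = 1 + j10 → |·| ≈ 10.05, ∠ ≈ 84.29°
|L| = 0.1 · 1000 / (10.05) ≈ 9.9502
Gain = 20 log₁₀(9.9502) ≈ 19.96 dB
∠L = (89.94°) − (84.29°) = 5.65°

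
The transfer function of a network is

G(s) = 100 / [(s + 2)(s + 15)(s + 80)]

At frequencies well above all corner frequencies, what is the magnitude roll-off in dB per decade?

Each pole contributes −20 dB/decade at high frequency; each zero contributes +20 dB/decade.
Net: 0 zero(s) − 3 pole(s) → -60 dB/decade.

-60 dB/decade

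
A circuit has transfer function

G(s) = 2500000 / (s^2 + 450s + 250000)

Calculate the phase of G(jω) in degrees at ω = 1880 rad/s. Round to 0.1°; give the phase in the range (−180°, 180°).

At s = jω = j1880:
quadratic: (j1880)² + 450·j1880 + 250000 = -3284400 + j846000 → |·| ≈ 3.3916e+06, ∠ ≈ 165.56°
∠G = 0.00° − 165.56° = -165.56°

-165.6°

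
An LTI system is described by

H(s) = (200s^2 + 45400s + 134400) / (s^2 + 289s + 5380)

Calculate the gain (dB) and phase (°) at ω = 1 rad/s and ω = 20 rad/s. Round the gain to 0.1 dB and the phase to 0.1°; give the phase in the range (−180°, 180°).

ω = 1: 28.4 dB, 15.6°; ω = 20: 41.5 dB, 37.3°

Substitute s = j1:
Numerator: 200(j1)^2 + 45400(j1) + 134400 = 134200 + j45400
Denominator: (j1)^2 + 289(j1) + 5380 = 5379 + j289
|N| = √(134200² + 45400²) ≈ 1.4167e+05, ∠N ≈ 18.69°
|D| = √(5379² + 289²) ≈ 5386.8, ∠D ≈ 3.08°
|H| = 1.4167e+05 / 5386.8 ≈ 26.299
Gain = 20 log₁₀(26.299) ≈ 28.40 dB
∠H = 18.69° − 3.08° = 15.61°

Substitute s = j20:
Numerator: 200(j20)^2 + 45400(j20) + 134400 = 54400 + j908000
Denominator: (j20)^2 + 289(j20) + 5380 = 4980 + j5780
|N| = √(54400² + 908000²) ≈ 9.0963e+05, ∠N ≈ 86.57°
|D| = √(4980² + 5780²) ≈ 7629.5, ∠D ≈ 49.25°
|H| = 9.0963e+05 / 7629.5 ≈ 119.23
Gain = 20 log₁₀(119.23) ≈ 41.53 dB
∠H = 86.57° − 49.25° = 37.32°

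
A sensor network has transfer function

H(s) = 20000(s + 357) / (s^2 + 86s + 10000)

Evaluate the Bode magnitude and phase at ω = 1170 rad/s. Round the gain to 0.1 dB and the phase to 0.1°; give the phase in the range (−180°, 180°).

At s = jω = j1170:
zero (s+357): 357 + j1170 → |·| = √(357²+1170²) = √1496349 ≈ 1223.3, ∠ = arctan(1170/357) ≈ 73.03°
quadratic: (j1170)² + 86·j1170 + 10000 = -1358900 + j100620 → |·| ≈ 1.3626e+06, ∠ ≈ 175.77°
|H| = 20000 · 1223.3 / 1.3626e+06 ≈ 17.955
Gain = 20 log₁₀(17.955) ≈ 25.08 dB
∠H = 73.03° − 175.77° = -102.74°

25.1 dB, -102.7°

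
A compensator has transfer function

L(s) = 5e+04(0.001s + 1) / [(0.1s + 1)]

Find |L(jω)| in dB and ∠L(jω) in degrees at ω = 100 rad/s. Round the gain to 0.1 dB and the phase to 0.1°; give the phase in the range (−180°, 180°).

74.0 dB, -78.6°

At ω = 100 rad/s:
zero (1 + j100·0.001) = 1 + j0.1 → |·| ≈ 1.005, ∠ ≈ 5.71°
pole (1 + j100·0.1) = 1 + j10 → |·| ≈ 10.05, ∠ ≈ 84.29°
|L| = 5e+04 · 1.005 / (10.05) ≈ 5000
Gain = 20 log₁₀(5000) ≈ 73.98 dB
∠L = (5.71°) − (84.29°) = -78.58°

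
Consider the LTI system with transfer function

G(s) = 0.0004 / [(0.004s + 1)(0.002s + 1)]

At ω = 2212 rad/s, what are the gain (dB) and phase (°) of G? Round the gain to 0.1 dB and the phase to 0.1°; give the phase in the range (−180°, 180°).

-100.1 dB, -160.8°

At ω = 2212 rad/s:
pole (1 + j2212·0.004) = 1 + j8.848 → |·| ≈ 8.9043, ∠ ≈ 83.55°
pole (1 + j2212·0.002) = 1 + j4.424 → |·| ≈ 4.5356, ∠ ≈ 77.26°
|G| = 0.0004 · 1 / (8.9043 · 4.5356) ≈ 9.9043e-06
Gain = 20 log₁₀(9.9043e-06) ≈ -100.08 dB
∠G = (0°) − (83.55° + 77.26°) = -160.81°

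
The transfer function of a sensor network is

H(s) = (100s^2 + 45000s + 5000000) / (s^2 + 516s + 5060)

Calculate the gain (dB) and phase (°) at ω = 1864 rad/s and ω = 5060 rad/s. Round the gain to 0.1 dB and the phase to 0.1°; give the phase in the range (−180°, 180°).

Substitute s = j1864:
Numerator: 100(j1864)^2 + 45000(j1864) + 5000000 = -342449600 + j83880000
Denominator: (j1864)^2 + 516(j1864) + 5060 = -3469436 + j961824
|N| = √(342449600² + 83880000²) ≈ 3.5257e+08, ∠N ≈ 166.24°
|D| = √(3469436² + 961824²) ≈ 3.6003e+06, ∠D ≈ 164.51°
|H| = 3.5257e+08 / 3.6003e+06 ≈ 97.928
Gain = 20 log₁₀(97.928) ≈ 39.82 dB
∠H = 166.24° − 164.51° = 1.73°

Substitute s = j5060:
Numerator: 100(j5060)^2 + 45000(j5060) + 5000000 = -2555360000 + j227700000
Denominator: (j5060)^2 + 516(j5060) + 5060 = -25598540 + j2610960
|N| = √(2555360000² + 227700000²) ≈ 2.5655e+09, ∠N ≈ 174.91°
|D| = √(25598540² + 2610960²) ≈ 2.5731e+07, ∠D ≈ 174.18°
|H| = 2.5655e+09 / 2.5731e+07 ≈ 99.705
Gain = 20 log₁₀(99.705) ≈ 39.97 dB
∠H = 174.91° − 174.18° = 0.73°

ω = 1864: 39.8 dB, 1.7°; ω = 5060: 40.0 dB, 0.7°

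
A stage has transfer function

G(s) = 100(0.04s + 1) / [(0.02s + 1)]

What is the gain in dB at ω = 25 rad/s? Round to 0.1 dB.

At ω = 25 rad/s:
zero (1 + j25·0.04) = 1 + j1 → |·| ≈ 1.4142, ∠ ≈ 45.00°
pole (1 + j25·0.02) = 1 + j0.5 → |·| ≈ 1.118, ∠ ≈ 26.57°
|G| = 100 · 1.4142 / (1.118) ≈ 126.49
Gain = 20 log₁₀(126.49) ≈ 42.04 dB

42.0 dB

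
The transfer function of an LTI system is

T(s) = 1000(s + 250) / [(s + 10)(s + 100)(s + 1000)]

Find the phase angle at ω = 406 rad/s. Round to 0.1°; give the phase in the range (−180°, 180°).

-128.5°

At s = jω = j406:
zero (s+250): 250 + j406 → |·| = √(250²+406²) = √227336 ≈ 476.8, ∠ = arctan(406/250) ≈ 58.38°
pole (s+10): 10 + j406 → |·| = √(10²+406²) = √164936 ≈ 406.12, ∠ = arctan(406/10) ≈ 88.59°
pole (s+100): 100 + j406 → |·| = √(100²+406²) = √174836 ≈ 418.13, ∠ = arctan(406/100) ≈ 76.16°
pole (s+1000): 1000 + j406 → |·| = √(1000²+406²) = √1164836 ≈ 1079.3, ∠ = arctan(406/1000) ≈ 22.10°
∠T = 58.38° − 186.85° = -128.47°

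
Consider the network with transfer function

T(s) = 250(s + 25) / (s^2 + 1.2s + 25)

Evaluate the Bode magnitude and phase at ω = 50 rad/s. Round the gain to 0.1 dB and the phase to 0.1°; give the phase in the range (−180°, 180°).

15.0 dB, -115.2°

At s = jω = j50:
zero (s+25): 25 + j50 → |·| = √(25²+50²) = √3125 ≈ 55.902, ∠ = arctan(50/25) ≈ 63.43°
quadratic: (j50)² + 1.2·j50 + 25 = -2475 + j60 → |·| ≈ 2475.7, ∠ ≈ 178.61°
|T| = 250 · 55.902 / 2475.7 ≈ 5.6451
Gain = 20 log₁₀(5.6451) ≈ 15.03 dB
∠T = 63.43° − 178.61° = -115.18°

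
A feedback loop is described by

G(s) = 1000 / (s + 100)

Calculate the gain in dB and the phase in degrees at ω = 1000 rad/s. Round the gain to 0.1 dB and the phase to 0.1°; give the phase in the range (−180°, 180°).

-0.0 dB, -84.3°

Substitute s = j1000:
Numerator: 1000 = 1000 + j0
Denominator: (j1000) + 100 = 100 + j1000
|N| = √(1000² + 0²) ≈ 1000, ∠N ≈ 0.00°
|D| = √(100² + 1000²) ≈ 1005, ∠D ≈ 84.29°
|G| = 1000 / 1005 ≈ 0.99502
Gain = 20 log₁₀(0.99502) ≈ -0.04 dB
∠G = 0.00° − 84.29° = -84.29°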